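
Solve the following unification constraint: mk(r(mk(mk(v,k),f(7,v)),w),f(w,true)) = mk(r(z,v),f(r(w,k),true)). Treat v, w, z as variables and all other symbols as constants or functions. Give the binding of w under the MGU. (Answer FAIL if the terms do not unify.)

Decompose mk/2: r(mk(mk(v,k),f(7,v)),w) = r(z,v),  f(w,true) = f(r(w,k),true).
Decompose r/2: mk(mk(v,k),f(7,v)) = z,  w = v.
Bind z := mk(mk(v,k),f(7,v)); no other remaining equation mentions z.
Bind w := v; substituting into the remaining equation gives: f(v,true) = f(r(v,k),true).
Decompose f/2: v = r(v,k),  true = true.
Occurs check fails: v occurs in r(v,k); the equation v = r(v,k) has no finite solution.

FAIL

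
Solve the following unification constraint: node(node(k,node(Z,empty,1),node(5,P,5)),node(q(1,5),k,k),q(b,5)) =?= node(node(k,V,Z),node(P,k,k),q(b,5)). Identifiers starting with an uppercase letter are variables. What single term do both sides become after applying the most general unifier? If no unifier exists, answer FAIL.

node(node(k,node(node(5,q(1,5),5),empty,1),node(5,q(1,5),5)),node(q(1,5),k,k),q(b,5))

Decompose node/3: node(k,node(Z,empty,1),node(5,P,5)) =?= node(k,V,Z),  node(q(1,5),k,k) =?= node(P,k,k),  q(b,5) =?= q(b,5).
Decompose node/3: k =?= k,  node(Z,empty,1) =?= V,  node(5,P,5) =?= Z.
Delete trivial equation k =?= k.
Bind V := node(Z,empty,1); no other remaining equation mentions V.
Bind Z := node(5,P,5); no other remaining equation mentions Z. Substituting into the earlier binding gives V := node(node(5,P,5),empty,1).
Decompose node/3: q(1,5) =?= P,  k =?= k,  k =?= k.
Bind P := q(1,5); no other remaining equation mentions P. Substituting into the earlier bindings gives V := node(node(5,q(1,5),5),empty,1), Z := node(5,q(1,5),5).
Delete trivial equation k =?= k.
Delete trivial equation k =?= k.
Delete trivial equation q(b,5) =?= q(b,5).
Applying the MGU to either side gives node(node(k,node(node(5,q(1,5),5),empty,1),node(5,q(1,5),5)),node(q(1,5),k,k),q(b,5)).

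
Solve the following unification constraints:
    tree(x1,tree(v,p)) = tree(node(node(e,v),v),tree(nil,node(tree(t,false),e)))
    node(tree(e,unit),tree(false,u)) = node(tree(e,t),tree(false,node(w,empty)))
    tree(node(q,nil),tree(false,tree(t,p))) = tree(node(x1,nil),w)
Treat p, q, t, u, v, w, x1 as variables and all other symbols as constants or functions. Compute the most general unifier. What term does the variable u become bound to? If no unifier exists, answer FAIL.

Decompose tree/2: x1 = node(node(e,v),v),  tree(v,p) = tree(nil,node(tree(t,false),e)).
Bind x1 := node(node(e,v),v); substituting into the one remaining equation that mentions x1 gives: tree(node(q,nil),tree(false,tree(t,p))) = tree(node(node(node(e,v),v),nil),w).
Decompose tree/2: v = nil,  p = node(tree(t,false),e).
Bind v := nil; substituting into the one remaining equation that mentions v gives: tree(node(q,nil),tree(false,tree(t,p))) = tree(node(node(node(e,nil),nil),nil),w). Substituting into the earlier binding gives x1 := node(node(e,nil),nil).
Bind p := node(tree(t,false),e); substituting into the one remaining equation that mentions p gives: tree(node(q,nil),tree(false,tree(t,node(tree(t,false),e)))) = tree(node(node(node(e,nil),nil),nil),w).
Decompose node/2: tree(e,unit) = tree(e,t),  tree(false,u) = tree(false,node(w,empty)).
Decompose tree/2: e = e,  unit = t.
Delete trivial equation e = e.
Bind t := unit; substituting into the one remaining equation that mentions t gives: tree(node(q,nil),tree(false,tree(unit,node(tree(unit,false),e)))) = tree(node(node(node(e,nil),nil),nil),w). Substituting into the earlier binding gives p := node(tree(unit,false),e).
Decompose tree/2: false = false,  u = node(w,empty).
Delete trivial equation false = false.
Bind u := node(w,empty); no other remaining equation mentions u.
Decompose tree/2: node(q,nil) = node(node(node(e,nil),nil),nil),  tree(false,tree(unit,node(tree(unit,false),e))) = w.
Decompose node/2: q = node(node(e,nil),nil),  nil = nil.
Bind q := node(node(e,nil),nil); no other remaining equation mentions q.
Delete trivial equation nil = nil.
Bind w := tree(false,tree(unit,node(tree(unit,false),e))). Substituting into the earlier binding gives u := node(tree(false,tree(unit,node(tree(unit,false),e))),empty).
MGU = { x1 ↦ node(node(e,nil),nil), v ↦ nil, p ↦ node(tree(unit,false),e), t ↦ unit, u ↦ node(tree(false,tree(unit,node(tree(unit,false),e))),empty), q ↦ node(node(e,nil),nil), w ↦ tree(false,tree(unit,node(tree(unit,false),e))) }, so u ↦ node(tree(false,tree(unit,node(tree(unit,false),e))),empty).

node(tree(false,tree(unit,node(tree(unit,false),e))),empty)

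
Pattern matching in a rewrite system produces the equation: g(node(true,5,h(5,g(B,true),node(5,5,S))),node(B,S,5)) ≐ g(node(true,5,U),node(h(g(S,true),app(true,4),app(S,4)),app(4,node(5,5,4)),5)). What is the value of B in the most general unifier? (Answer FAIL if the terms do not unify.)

Decompose g/2: node(true,5,h(5,g(B,true),node(5,5,S))) ≐ node(true,5,U),  node(B,S,5) ≐ node(h(g(S,true),app(true,4),app(S,4)),app(4,node(5,5,4)),5).
Decompose node/3: true ≐ true,  5 ≐ 5,  h(5,g(B,true),node(5,5,S)) ≐ U.
Delete trivial equation true ≐ true.
Delete trivial equation 5 ≐ 5.
Bind U := h(5,g(B,true),node(5,5,S)); no other remaining equation mentions U.
Decompose node/3: B ≐ h(g(S,true),app(true,4),app(S,4)),  S ≐ app(4,node(5,5,4)),  5 ≐ 5.
Bind B := h(g(S,true),app(true,4),app(S,4)); no other remaining equation mentions B. Substituting into the earlier binding gives U := h(5,g(h(g(S,true),app(true,4),app(S,4)),true),node(5,5,S)).
Bind S := app(4,node(5,5,4)); no other remaining equation mentions S. Substituting into the earlier bindings gives U := h(5,g(h(g(app(4,node(5,5,4)),true),app(true,4),app(app(4,node(5,5,4)),4)),true),node(5,5,app(4,node(5,5,4)))), B := h(g(app(4,node(5,5,4)),true),app(true,4),app(app(4,node(5,5,4)),4)).
Delete trivial equation 5 ≐ 5.
MGU = { U ↦ h(5,g(h(g(app(4,node(5,5,4)),true),app(true,4),app(app(4,node(5,5,4)),4)),true),node(5,5,app(4,node(5,5,4)))), B ↦ h(g(app(4,node(5,5,4)),true),app(true,4),app(app(4,node(5,5,4)),4)), S ↦ app(4,node(5,5,4)) }, so B ↦ h(g(app(4,node(5,5,4)),true),app(true,4),app(app(4,node(5,5,4)),4)).

h(g(app(4,node(5,5,4)),true),app(true,4),app(app(4,node(5,5,4)),4))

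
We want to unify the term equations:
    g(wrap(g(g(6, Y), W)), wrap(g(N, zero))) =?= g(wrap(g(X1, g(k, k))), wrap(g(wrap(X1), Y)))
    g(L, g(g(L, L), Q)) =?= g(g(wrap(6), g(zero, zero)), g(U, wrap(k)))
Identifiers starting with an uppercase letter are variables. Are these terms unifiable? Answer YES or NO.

YES

Decompose g/2: wrap(g(g(6, Y), W)) =?= wrap(g(X1, g(k, k))),  wrap(g(N, zero)) =?= wrap(g(wrap(X1), Y)).
Decompose wrap/1: g(g(6, Y), W) =?= g(X1, g(k, k)).
Decompose g/2: g(6, Y) =?= X1,  W =?= g(k, k).
Bind X1 := g(6, Y); substituting into the one remaining equation that mentions X1 gives: wrap(g(N, zero)) =?= wrap(g(wrap(g(6, Y)), Y)).
Bind W := g(k, k); no other remaining equation mentions W.
Decompose wrap/1: g(N, zero) =?= g(wrap(g(6, Y)), Y).
Decompose g/2: N =?= wrap(g(6, Y)),  zero =?= Y.
Bind N := wrap(g(6, Y)); no other remaining equation mentions N.
Bind Y := zero; no other remaining equation mentions Y. Substituting into the earlier bindings gives X1 := g(6, zero), N := wrap(g(6, zero)).
Decompose g/2: L =?= g(wrap(6), g(zero, zero)),  g(g(L, L), Q) =?= g(U, wrap(k)).
Bind L := g(wrap(6), g(zero, zero)); substituting into the remaining equation gives: g(g(g(wrap(6), g(zero, zero)), g(wrap(6), g(zero, zero))), Q) =?= g(U, wrap(k)).
Decompose g/2: g(g(wrap(6), g(zero, zero)), g(wrap(6), g(zero, zero))) =?= U,  Q =?= wrap(k).
Bind U := g(g(wrap(6), g(zero, zero)), g(wrap(6), g(zero, zero))); no other remaining equation mentions U.
Bind Q := wrap(k).
No equations remain and no clash or occurs-check failure arose, so a unifier exists.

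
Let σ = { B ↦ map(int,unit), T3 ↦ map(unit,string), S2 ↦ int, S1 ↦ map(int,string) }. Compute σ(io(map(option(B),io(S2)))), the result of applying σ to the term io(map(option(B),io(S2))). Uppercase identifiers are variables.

io(map(option(map(int,unit)),io(int)))

Replace each occurrence of B with map(int,unit).
Replace each occurrence of S2 with int.
Result: io(map(option(map(int,unit)),io(int))).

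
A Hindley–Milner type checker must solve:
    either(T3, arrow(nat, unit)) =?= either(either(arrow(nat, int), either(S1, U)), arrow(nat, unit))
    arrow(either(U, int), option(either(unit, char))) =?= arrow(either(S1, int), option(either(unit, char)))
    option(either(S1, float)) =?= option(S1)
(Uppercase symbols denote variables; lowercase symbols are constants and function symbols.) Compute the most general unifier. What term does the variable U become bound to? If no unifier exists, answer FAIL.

FAIL

Decompose either/2: T3 =?= either(arrow(nat, int), either(S1, U)),  arrow(nat, unit) =?= arrow(nat, unit).
Bind T3 := either(arrow(nat, int), either(S1, U)); no other remaining equation mentions T3.
Delete trivial equation arrow(nat, unit) =?= arrow(nat, unit).
Decompose arrow/2: either(U, int) =?= either(S1, int),  option(either(unit, char)) =?= option(either(unit, char)).
Decompose either/2: U =?= S1,  int =?= int.
Bind U := S1; no other remaining equation mentions U. Substituting into the earlier binding gives T3 := either(arrow(nat, int), either(S1, S1)).
Delete trivial equation int =?= int.
Delete trivial equation option(either(unit, char)) =?= option(either(unit, char)).
Decompose option/1: either(S1, float) =?= S1.
Occurs check fails: S1 occurs in either(S1, float); the equation S1 =?= either(S1, float) has no finite solution.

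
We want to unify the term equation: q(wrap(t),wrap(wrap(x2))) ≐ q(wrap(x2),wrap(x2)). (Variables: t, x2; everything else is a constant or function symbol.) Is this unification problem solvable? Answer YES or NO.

Decompose q/2: wrap(t) ≐ wrap(x2),  wrap(wrap(x2)) ≐ wrap(x2).
Decompose wrap/1: t ≐ x2.
Bind t := x2; no other remaining equation mentions t.
Decompose wrap/1: wrap(x2) ≐ x2.
Occurs check fails: x2 occurs in wrap(x2); the equation x2 ≐ wrap(x2) has no finite solution.

NO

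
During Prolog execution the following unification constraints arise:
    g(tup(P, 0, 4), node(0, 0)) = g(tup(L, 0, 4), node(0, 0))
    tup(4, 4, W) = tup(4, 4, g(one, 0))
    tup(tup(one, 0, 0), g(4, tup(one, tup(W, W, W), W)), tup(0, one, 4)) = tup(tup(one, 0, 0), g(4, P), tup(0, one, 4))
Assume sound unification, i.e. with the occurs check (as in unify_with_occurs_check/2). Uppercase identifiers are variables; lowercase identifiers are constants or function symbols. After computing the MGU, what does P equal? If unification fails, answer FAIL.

tup(one, tup(g(one, 0), g(one, 0), g(one, 0)), g(one, 0))

Decompose g/2: tup(P, 0, 4) = tup(L, 0, 4),  node(0, 0) = node(0, 0).
Decompose tup/3: P = L,  0 = 0,  4 = 4.
Bind P := L; substituting into the one remaining equation that mentions P gives: tup(tup(one, 0, 0), g(4, tup(one, tup(W, W, W), W)), tup(0, one, 4)) = tup(tup(one, 0, 0), g(4, L), tup(0, one, 4)).
Delete trivial equation 0 = 0.
Delete trivial equation 4 = 4.
Delete trivial equation node(0, 0) = node(0, 0).
Decompose tup/3: 4 = 4,  4 = 4,  W = g(one, 0).
Delete trivial equation 4 = 4.
Delete trivial equation 4 = 4.
Bind W := g(one, 0); substituting into the remaining equation gives: tup(tup(one, 0, 0), g(4, tup(one, tup(g(one, 0), g(one, 0), g(one, 0)), g(one, 0))), tup(0, one, 4)) = tup(tup(one, 0, 0), g(4, L), tup(0, one, 4)).
Decompose tup/3: tup(one, 0, 0) = tup(one, 0, 0),  g(4, tup(one, tup(g(one, 0), g(one, 0), g(one, 0)), g(one, 0))) = g(4, L),  tup(0, one, 4) = tup(0, one, 4).
Delete trivial equation tup(one, 0, 0) = tup(one, 0, 0).
Decompose g/2: 4 = 4,  tup(one, tup(g(one, 0), g(one, 0), g(one, 0)), g(one, 0)) = L.
Delete trivial equation 4 = 4.
Bind L := tup(one, tup(g(one, 0), g(one, 0), g(one, 0)), g(one, 0)); no other remaining equation mentions L. Substituting into the earlier binding gives P := tup(one, tup(g(one, 0), g(one, 0), g(one, 0)), g(one, 0)).
Delete trivial equation tup(0, one, 4) = tup(0, one, 4).
MGU = { P ↦ tup(one, tup(g(one, 0), g(one, 0), g(one, 0)), g(one, 0)), W ↦ g(one, 0), L ↦ tup(one, tup(g(one, 0), g(one, 0), g(one, 0)), g(one, 0)) }, so P ↦ tup(one, tup(g(one, 0), g(one, 0), g(one, 0)), g(one, 0)).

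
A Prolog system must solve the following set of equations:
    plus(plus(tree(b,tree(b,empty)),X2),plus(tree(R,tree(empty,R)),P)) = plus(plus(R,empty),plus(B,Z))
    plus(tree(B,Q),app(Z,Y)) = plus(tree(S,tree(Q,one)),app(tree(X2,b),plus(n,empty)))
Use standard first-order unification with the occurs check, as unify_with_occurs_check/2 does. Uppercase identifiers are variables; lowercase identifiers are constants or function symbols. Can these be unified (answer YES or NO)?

Decompose plus/2: plus(tree(b,tree(b,empty)),X2) = plus(R,empty),  plus(tree(R,tree(empty,R)),P) = plus(B,Z).
Decompose plus/2: tree(b,tree(b,empty)) = R,  X2 = empty.
Bind R := tree(b,tree(b,empty)); substituting into the one remaining equation that mentions R gives: plus(tree(tree(b,tree(b,empty)),tree(empty,tree(b,tree(b,empty)))),P) = plus(B,Z).
Bind X2 := empty; substituting into the one remaining equation that mentions X2 gives: plus(tree(B,Q),app(Z,Y)) = plus(tree(S,tree(Q,one)),app(tree(empty,b),plus(n,empty))).
Decompose plus/2: tree(tree(b,tree(b,empty)),tree(empty,tree(b,tree(b,empty)))) = B,  P = Z.
Bind B := tree(tree(b,tree(b,empty)),tree(empty,tree(b,tree(b,empty)))); substituting into the one remaining equation that mentions B gives: plus(tree(tree(tree(b,tree(b,empty)),tree(empty,tree(b,tree(b,empty)))),Q),app(Z,Y)) = plus(tree(S,tree(Q,one)),app(tree(empty,b),plus(n,empty))).
Bind P := Z; no other remaining equation mentions P.
Decompose plus/2: tree(tree(tree(b,tree(b,empty)),tree(empty,tree(b,tree(b,empty)))),Q) = tree(S,tree(Q,one)),  app(Z,Y) = app(tree(empty,b),plus(n,empty)).
Decompose tree/2: tree(tree(b,tree(b,empty)),tree(empty,tree(b,tree(b,empty)))) = S,  Q = tree(Q,one).
Bind S := tree(tree(b,tree(b,empty)),tree(empty,tree(b,tree(b,empty)))); no other remaining equation mentions S.
Occurs check fails: Q occurs in tree(Q,one); the equation Q = tree(Q,one) has no finite solution.

NO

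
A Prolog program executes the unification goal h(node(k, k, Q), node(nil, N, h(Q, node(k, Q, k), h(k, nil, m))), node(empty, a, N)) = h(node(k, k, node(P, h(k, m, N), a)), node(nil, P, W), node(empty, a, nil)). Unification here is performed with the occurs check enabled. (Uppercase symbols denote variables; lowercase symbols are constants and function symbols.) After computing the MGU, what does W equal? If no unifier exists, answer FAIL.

Decompose h/3: node(k, k, Q) = node(k, k, node(P, h(k, m, N), a)),  node(nil, N, h(Q, node(k, Q, k), h(k, nil, m))) = node(nil, P, W),  node(empty, a, N) = node(empty, a, nil).
Decompose node/3: k = k,  k = k,  Q = node(P, h(k, m, N), a).
Delete trivial equation k = k.
Delete trivial equation k = k.
Bind Q := node(P, h(k, m, N), a); substituting into the one remaining equation that mentions Q gives: node(nil, N, h(node(P, h(k, m, N), a), node(k, node(P, h(k, m, N), a), k), h(k, nil, m))) = node(nil, P, W).
Decompose node/3: nil = nil,  N = P,  h(node(P, h(k, m, N), a), node(k, node(P, h(k, m, N), a), k), h(k, nil, m)) = W.
Delete trivial equation nil = nil.
Bind N := P; substituting into the remaining equations gives: h(node(P, h(k, m, P), a), node(k, node(P, h(k, m, P), a), k), h(k, nil, m)) = W,  node(empty, a, P) = node(empty, a, nil). Substituting into the earlier binding gives Q := node(P, h(k, m, P), a).
Bind W := h(node(P, h(k, m, P), a), node(k, node(P, h(k, m, P), a), k), h(k, nil, m)); no other remaining equation mentions W.
Decompose node/3: empty = empty,  a = a,  P = nil.
Delete trivial equation empty = empty.
Delete trivial equation a = a.
Bind P := nil. Substituting into the earlier bindings gives Q := node(nil, h(k, m, nil), a), N := nil, W := h(node(nil, h(k, m, nil), a), node(k, node(nil, h(k, m, nil), a), k), h(k, nil, m)).
MGU = { Q -> node(nil, h(k, m, nil), a), N -> nil, W -> h(node(nil, h(k, m, nil), a), node(k, node(nil, h(k, m, nil), a), k), h(k, nil, m)), P -> nil }, so W -> h(node(nil, h(k, m, nil), a), node(k, node(nil, h(k, m, nil), a), k), h(k, nil, m)).

h(node(nil, h(k, m, nil), a), node(k, node(nil, h(k, m, nil), a), k), h(k, nil, m))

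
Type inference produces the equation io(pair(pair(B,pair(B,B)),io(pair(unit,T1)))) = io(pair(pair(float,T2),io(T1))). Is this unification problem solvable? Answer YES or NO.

Decompose io/1: pair(pair(B,pair(B,B)),io(pair(unit,T1))) = pair(pair(float,T2),io(T1)).
Decompose pair/2: pair(B,pair(B,B)) = pair(float,T2),  io(pair(unit,T1)) = io(T1).
Decompose pair/2: B = float,  pair(B,B) = T2.
Bind B := float; substituting into the one remaining equation that mentions B gives: pair(float,float) = T2.
Bind T2 := pair(float,float); no other remaining equation mentions T2.
Decompose io/1: pair(unit,T1) = T1.
Occurs check fails: T1 occurs in pair(unit,T1); the equation T1 = pair(unit,T1) has no finite solution.

NO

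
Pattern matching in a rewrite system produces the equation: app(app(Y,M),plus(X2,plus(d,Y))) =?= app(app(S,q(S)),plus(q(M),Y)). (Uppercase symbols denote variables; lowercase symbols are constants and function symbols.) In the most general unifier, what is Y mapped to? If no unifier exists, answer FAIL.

FAIL

Decompose app/2: app(Y,M) =?= app(S,q(S)),  plus(X2,plus(d,Y)) =?= plus(q(M),Y).
Decompose app/2: Y =?= S,  M =?= q(S).
Bind Y := S; substituting into the one remaining equation that mentions Y gives: plus(X2,plus(d,S)) =?= plus(q(M),S).
Bind M := q(S); substituting into the remaining equation gives: plus(X2,plus(d,S)) =?= plus(q(q(S)),S).
Decompose plus/2: X2 =?= q(q(S)),  plus(d,S) =?= S.
Bind X2 := q(q(S)); no other remaining equation mentions X2.
Occurs check fails: S occurs in plus(d,S); the equation S =?= plus(d,S) has no finite solution.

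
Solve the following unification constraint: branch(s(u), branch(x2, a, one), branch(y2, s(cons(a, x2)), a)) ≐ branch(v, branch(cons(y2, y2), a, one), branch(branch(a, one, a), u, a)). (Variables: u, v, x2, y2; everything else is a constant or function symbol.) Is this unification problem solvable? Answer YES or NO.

Decompose branch/3: s(u) ≐ v,  branch(x2, a, one) ≐ branch(cons(y2, y2), a, one),  branch(y2, s(cons(a, x2)), a) ≐ branch(branch(a, one, a), u, a).
Bind v := s(u); no other remaining equation mentions v.
Decompose branch/3: x2 ≐ cons(y2, y2),  a ≐ a,  one ≐ one.
Bind x2 := cons(y2, y2); substituting into the one remaining equation that mentions x2 gives: branch(y2, s(cons(a, cons(y2, y2))), a) ≐ branch(branch(a, one, a), u, a).
Delete trivial equation a ≐ a.
Delete trivial equation one ≐ one.
Decompose branch/3: y2 ≐ branch(a, one, a),  s(cons(a, cons(y2, y2))) ≐ u,  a ≐ a.
Bind y2 := branch(a, one, a); substituting into the one remaining equation that mentions y2 gives: s(cons(a, cons(branch(a, one, a), branch(a, one, a)))) ≐ u. Substituting into the earlier binding gives x2 := cons(branch(a, one, a), branch(a, one, a)).
Bind u := s(cons(a, cons(branch(a, one, a), branch(a, one, a)))); no other remaining equation mentions u. Substituting into the earlier binding gives v := s(s(cons(a, cons(branch(a, one, a), branch(a, one, a))))).
Delete trivial equation a ≐ a.
No equations remain and no clash or occurs-check failure arose, so a unifier exists.

YES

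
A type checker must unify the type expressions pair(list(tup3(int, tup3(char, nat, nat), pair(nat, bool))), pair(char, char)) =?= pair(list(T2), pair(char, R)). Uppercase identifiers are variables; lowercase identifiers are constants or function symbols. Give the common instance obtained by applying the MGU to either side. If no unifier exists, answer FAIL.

pair(list(tup3(int, tup3(char, nat, nat), pair(nat, bool))), pair(char, char))

Decompose pair/2: list(tup3(int, tup3(char, nat, nat), pair(nat, bool))) =?= list(T2),  pair(char, char) =?= pair(char, R).
Decompose list/1: tup3(int, tup3(char, nat, nat), pair(nat, bool)) =?= T2.
Bind T2 := tup3(int, tup3(char, nat, nat), pair(nat, bool)); no other remaining equation mentions T2.
Decompose pair/2: char =?= char,  char =?= R.
Delete trivial equation char =?= char.
Bind R := char.
Applying the MGU to either side gives pair(list(tup3(int, tup3(char, nat, nat), pair(nat, bool))), pair(char, char)).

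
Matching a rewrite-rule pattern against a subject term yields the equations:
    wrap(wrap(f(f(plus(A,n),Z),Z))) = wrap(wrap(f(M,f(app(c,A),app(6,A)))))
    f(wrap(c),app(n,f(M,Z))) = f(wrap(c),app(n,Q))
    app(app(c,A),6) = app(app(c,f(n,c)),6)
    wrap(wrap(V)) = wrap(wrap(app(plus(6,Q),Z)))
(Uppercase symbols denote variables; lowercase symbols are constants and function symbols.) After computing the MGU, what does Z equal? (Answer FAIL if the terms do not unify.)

f(app(c,f(n,c)),app(6,f(n,c)))

Decompose wrap/1: wrap(f(f(plus(A,n),Z),Z)) = wrap(f(M,f(app(c,A),app(6,A)))).
Decompose wrap/1: f(f(plus(A,n),Z),Z) = f(M,f(app(c,A),app(6,A))).
Decompose f/2: f(plus(A,n),Z) = M,  Z = f(app(c,A),app(6,A)).
Bind M := f(plus(A,n),Z); substituting into the one remaining equation that mentions M gives: f(wrap(c),app(n,f(f(plus(A,n),Z),Z))) = f(wrap(c),app(n,Q)).
Bind Z := f(app(c,A),app(6,A)); substituting into the 2 remaining equations that mention Z gives: f(wrap(c),app(n,f(f(plus(A,n),f(app(c,A),app(6,A))),f(app(c,A),app(6,A))))) = f(wrap(c),app(n,Q)),  wrap(wrap(V)) = wrap(wrap(app(plus(6,Q),f(app(c,A),app(6,A))))). Substituting into the earlier binding gives M := f(plus(A,n),f(app(c,A),app(6,A))).
Decompose f/2: wrap(c) = wrap(c),  app(n,f(f(plus(A,n),f(app(c,A),app(6,A))),f(app(c,A),app(6,A)))) = app(n,Q).
Delete trivial equation wrap(c) = wrap(c).
Decompose app/2: n = n,  f(f(plus(A,n),f(app(c,A),app(6,A))),f(app(c,A),app(6,A))) = Q.
Delete trivial equation n = n.
Bind Q := f(f(plus(A,n),f(app(c,A),app(6,A))),f(app(c,A),app(6,A))); substituting into the one remaining equation that mentions Q gives: wrap(wrap(V)) = wrap(wrap(app(plus(6,f(f(plus(A,n),f(app(c,A),app(6,A))),f(app(c,A),app(6,A)))),f(app(c,A),app(6,A))))).
Decompose app/2: app(c,A) = app(c,f(n,c)),  6 = 6.
Decompose app/2: c = c,  A = f(n,c).
Delete trivial equation c = c.
Bind A := f(n,c); substituting into the one remaining equation that mentions A gives: wrap(wrap(V)) = wrap(wrap(app(plus(6,f(f(plus(f(n,c),n),f(app(c,f(n,c)),app(6,f(n,c)))),f(app(c,f(n,c)),app(6,f(n,c))))),f(app(c,f(n,c)),app(6,f(n,c)))))). Substituting into the earlier bindings gives M := f(plus(f(n,c),n),f(app(c,f(n,c)),app(6,f(n,c)))), Z := f(app(c,f(n,c)),app(6,f(n,c))), Q := f(f(plus(f(n,c),n),f(app(c,f(n,c)),app(6,f(n,c)))),f(app(c,f(n,c)),app(6,f(n,c)))).
Delete trivial equation 6 = 6.
Decompose wrap/1: wrap(V) = wrap(app(plus(6,f(f(plus(f(n,c),n),f(app(c,f(n,c)),app(6,f(n,c)))),f(app(c,f(n,c)),app(6,f(n,c))))),f(app(c,f(n,c)),app(6,f(n,c))))).
Decompose wrap/1: V = app(plus(6,f(f(plus(f(n,c),n),f(app(c,f(n,c)),app(6,f(n,c)))),f(app(c,f(n,c)),app(6,f(n,c))))),f(app(c,f(n,c)),app(6,f(n,c)))).
Bind V := app(plus(6,f(f(plus(f(n,c),n),f(app(c,f(n,c)),app(6,f(n,c)))),f(app(c,f(n,c)),app(6,f(n,c))))),f(app(c,f(n,c)),app(6,f(n,c)))).
MGU = { M := f(plus(f(n,c),n),f(app(c,f(n,c)),app(6,f(n,c)))), Z := f(app(c,f(n,c)),app(6,f(n,c))), Q := f(f(plus(f(n,c),n),f(app(c,f(n,c)),app(6,f(n,c)))),f(app(c,f(n,c)),app(6,f(n,c)))), A := f(n,c), V := app(plus(6,f(f(plus(f(n,c),n),f(app(c,f(n,c)),app(6,f(n,c)))),f(app(c,f(n,c)),app(6,f(n,c))))),f(app(c,f(n,c)),app(6,f(n,c)))) }, so Z := f(app(c,f(n,c)),app(6,f(n,c))).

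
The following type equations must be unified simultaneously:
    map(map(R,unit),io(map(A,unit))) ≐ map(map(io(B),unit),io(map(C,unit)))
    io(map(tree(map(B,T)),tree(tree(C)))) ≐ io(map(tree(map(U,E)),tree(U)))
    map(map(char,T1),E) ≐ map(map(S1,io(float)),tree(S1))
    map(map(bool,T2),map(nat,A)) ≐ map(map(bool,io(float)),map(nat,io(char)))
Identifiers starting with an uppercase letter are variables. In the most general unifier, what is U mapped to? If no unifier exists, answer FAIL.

Decompose map/2: map(R,unit) ≐ map(io(B),unit),  io(map(A,unit)) ≐ io(map(C,unit)).
Decompose map/2: R ≐ io(B),  unit ≐ unit.
Bind R := io(B); no other remaining equation mentions R.
Delete trivial equation unit ≐ unit.
Decompose io/1: map(A,unit) ≐ map(C,unit).
Decompose map/2: A ≐ C,  unit ≐ unit.
Bind A := C; substituting into the one remaining equation that mentions A gives: map(map(bool,T2),map(nat,C)) ≐ map(map(bool,io(float)),map(nat,io(char))).
Delete trivial equation unit ≐ unit.
Decompose io/1: map(tree(map(B,T)),tree(tree(C))) ≐ map(tree(map(U,E)),tree(U)).
Decompose map/2: tree(map(B,T)) ≐ tree(map(U,E)),  tree(tree(C)) ≐ tree(U).
Decompose tree/1: map(B,T) ≐ map(U,E).
Decompose map/2: B ≐ U,  T ≐ E.
Bind B := U; no other remaining equation mentions B. Substituting into the earlier binding gives R := io(U).
Bind T := E; no other remaining equation mentions T.
Decompose tree/1: tree(C) ≐ U.
Bind U := tree(C); no other remaining equation mentions U. Substituting into the earlier bindings gives R := io(tree(C)), B := tree(C).
Decompose map/2: map(char,T1) ≐ map(S1,io(float)),  E ≐ tree(S1).
Decompose map/2: char ≐ S1,  T1 ≐ io(float).
Bind S1 := char; substituting into the one remaining equation that mentions S1 gives: E ≐ tree(char).
Bind T1 := io(float); no other remaining equation mentions T1.
Bind E := tree(char); no other remaining equation mentions E. Substituting into the earlier binding gives T := tree(char).
Decompose map/2: map(bool,T2) ≐ map(bool,io(float)),  map(nat,C) ≐ map(nat,io(char)).
Decompose map/2: bool ≐ bool,  T2 ≐ io(float).
Delete trivial equation bool ≐ bool.
Bind T2 := io(float); no other remaining equation mentions T2.
Decompose map/2: nat ≐ nat,  C ≐ io(char).
Delete trivial equation nat ≐ nat.
Bind C := io(char). Substituting into the earlier bindings gives R := io(tree(io(char))), A := io(char), B := tree(io(char)), U := tree(io(char)).
MGU = { R -> io(tree(io(char))), A -> io(char), B -> tree(io(char)), T -> tree(char), U -> tree(io(char)), S1 -> char, T1 -> io(float), E -> tree(char), T2 -> io(float), C -> io(char) }, so U -> tree(io(char)).

tree(io(char))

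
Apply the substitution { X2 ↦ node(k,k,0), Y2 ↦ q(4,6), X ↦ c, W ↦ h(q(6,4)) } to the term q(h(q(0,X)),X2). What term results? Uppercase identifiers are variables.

q(h(q(0,c)),node(k,k,0))

Replace each occurrence of X2 with node(k,k,0).
Replace each occurrence of X with c.
Result: q(h(q(0,c)),node(k,k,0)).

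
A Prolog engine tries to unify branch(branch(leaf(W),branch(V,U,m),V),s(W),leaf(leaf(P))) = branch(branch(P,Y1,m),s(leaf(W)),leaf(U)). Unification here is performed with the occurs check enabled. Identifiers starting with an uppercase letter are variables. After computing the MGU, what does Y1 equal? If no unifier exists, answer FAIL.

Decompose branch/3: branch(leaf(W),branch(V,U,m),V) = branch(P,Y1,m),  s(W) = s(leaf(W)),  leaf(leaf(P)) = leaf(U).
Decompose branch/3: leaf(W) = P,  branch(V,U,m) = Y1,  V = m.
Bind P := leaf(W); substituting into the one remaining equation that mentions P gives: leaf(leaf(leaf(W))) = leaf(U).
Bind Y1 := branch(V,U,m); no other remaining equation mentions Y1.
Bind V := m; no other remaining equation mentions V. Substituting into the earlier binding gives Y1 := branch(m,U,m).
Decompose s/1: W = leaf(W).
Occurs check fails: W occurs in leaf(W); the equation W = leaf(W) has no finite solution.

FAIL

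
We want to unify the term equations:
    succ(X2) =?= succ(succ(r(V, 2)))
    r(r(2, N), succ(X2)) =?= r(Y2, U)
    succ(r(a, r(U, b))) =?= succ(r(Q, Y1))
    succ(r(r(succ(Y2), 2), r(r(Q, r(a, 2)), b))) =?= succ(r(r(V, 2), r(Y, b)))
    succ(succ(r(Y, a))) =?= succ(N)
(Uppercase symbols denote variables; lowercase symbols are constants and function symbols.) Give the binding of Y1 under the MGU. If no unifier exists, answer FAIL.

Decompose succ/1: X2 =?= succ(r(V, 2)).
Bind X2 := succ(r(V, 2)); substituting into the one remaining equation that mentions X2 gives: r(r(2, N), succ(succ(r(V, 2)))) =?= r(Y2, U).
Decompose r/2: r(2, N) =?= Y2,  succ(succ(r(V, 2))) =?= U.
Bind Y2 := r(2, N); substituting into the one remaining equation that mentions Y2 gives: succ(r(r(succ(r(2, N)), 2), r(r(Q, r(a, 2)), b))) =?= succ(r(r(V, 2), r(Y, b))).
Bind U := succ(succ(r(V, 2))); substituting into the one remaining equation that mentions U gives: succ(r(a, r(succ(succ(r(V, 2))), b))) =?= succ(r(Q, Y1)).
Decompose succ/1: r(a, r(succ(succ(r(V, 2))), b)) =?= r(Q, Y1).
Decompose r/2: a =?= Q,  r(succ(succ(r(V, 2))), b) =?= Y1.
Bind Q := a; substituting into the one remaining equation that mentions Q gives: succ(r(r(succ(r(2, N)), 2), r(r(a, r(a, 2)), b))) =?= succ(r(r(V, 2), r(Y, b))).
Bind Y1 := r(succ(succ(r(V, 2))), b); no other remaining equation mentions Y1.
Decompose succ/1: r(r(succ(r(2, N)), 2), r(r(a, r(a, 2)), b)) =?= r(r(V, 2), r(Y, b)).
Decompose r/2: r(succ(r(2, N)), 2) =?= r(V, 2),  r(r(a, r(a, 2)), b) =?= r(Y, b).
Decompose r/2: succ(r(2, N)) =?= V,  2 =?= 2.
Bind V := succ(r(2, N)); no other remaining equation mentions V. Substituting into the earlier bindings gives X2 := succ(r(succ(r(2, N)), 2)), U := succ(succ(r(succ(r(2, N)), 2))), Y1 := r(succ(succ(r(succ(r(2, N)), 2))), b).
Delete trivial equation 2 =?= 2.
Decompose r/2: r(a, r(a, 2)) =?= Y,  b =?= b.
Bind Y := r(a, r(a, 2)); substituting into the one remaining equation that mentions Y gives: succ(succ(r(r(a, r(a, 2)), a))) =?= succ(N).
Delete trivial equation b =?= b.
Decompose succ/1: succ(r(r(a, r(a, 2)), a)) =?= N.
Bind N := succ(r(r(a, r(a, 2)), a)). Substituting into the earlier bindings gives X2 := succ(r(succ(r(2, succ(r(r(a, r(a, 2)), a)))), 2)), Y2 := r(2, succ(r(r(a, r(a, 2)), a))), U := succ(succ(r(succ(r(2, succ(r(r(a, r(a, 2)), a)))), 2))), Y1 := r(succ(succ(r(succ(r(2, succ(r(r(a, r(a, 2)), a)))), 2))), b), V := succ(r(2, succ(r(r(a, r(a, 2)), a)))).
MGU = { X2 -> succ(r(succ(r(2, succ(r(r(a, r(a, 2)), a)))), 2)), Y2 -> r(2, succ(r(r(a, r(a, 2)), a))), U -> succ(succ(r(succ(r(2, succ(r(r(a, r(a, 2)), a)))), 2))), Q -> a, Y1 -> r(succ(succ(r(succ(r(2, succ(r(r(a, r(a, 2)), a)))), 2))), b), V -> succ(r(2, succ(r(r(a, r(a, 2)), a)))), Y -> r(a, r(a, 2)), N -> succ(r(r(a, r(a, 2)), a)) }, so Y1 -> r(succ(succ(r(succ(r(2, succ(r(r(a, r(a, 2)), a)))), 2))), b).

r(succ(succ(r(succ(r(2, succ(r(r(a, r(a, 2)), a)))), 2))), b)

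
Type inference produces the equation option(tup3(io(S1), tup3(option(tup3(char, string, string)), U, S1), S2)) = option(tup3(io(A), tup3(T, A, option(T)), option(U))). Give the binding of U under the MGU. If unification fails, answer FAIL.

Decompose option/1: tup3(io(S1), tup3(option(tup3(char, string, string)), U, S1), S2) = tup3(io(A), tup3(T, A, option(T)), option(U)).
Decompose tup3/3: io(S1) = io(A),  tup3(option(tup3(char, string, string)), U, S1) = tup3(T, A, option(T)),  S2 = option(U).
Decompose io/1: S1 = A.
Bind S1 := A; substituting into the one remaining equation that mentions S1 gives: tup3(option(tup3(char, string, string)), U, A) = tup3(T, A, option(T)).
Decompose tup3/3: option(tup3(char, string, string)) = T,  U = A,  A = option(T).
Bind T := option(tup3(char, string, string)); substituting into the one remaining equation that mentions T gives: A = option(option(tup3(char, string, string))).
Bind U := A; substituting into the one remaining equation that mentions U gives: S2 = option(A).
Bind A := option(option(tup3(char, string, string))); substituting into the remaining equation gives: S2 = option(option(option(tup3(char, string, string)))). Substituting into the earlier bindings gives S1 := option(option(tup3(char, string, string))), U := option(option(tup3(char, string, string))).
Bind S2 := option(option(option(tup3(char, string, string)))).
MGU = { S1 -> option(option(tup3(char, string, string))), T -> option(tup3(char, string, string)), U -> option(option(tup3(char, string, string))), A -> option(option(tup3(char, string, string))), S2 -> option(option(option(tup3(char, string, string)))) }, so U -> option(option(tup3(char, string, string))).

option(option(tup3(char, string, string)))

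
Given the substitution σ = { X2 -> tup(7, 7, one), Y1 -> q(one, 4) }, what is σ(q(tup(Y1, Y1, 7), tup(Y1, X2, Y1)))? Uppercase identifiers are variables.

Replace each occurrence of X2 with tup(7, 7, one).
Replace each occurrence of Y1 with q(one, 4).
Result: q(tup(q(one, 4), q(one, 4), 7), tup(q(one, 4), tup(7, 7, one), q(one, 4))).

q(tup(q(one, 4), q(one, 4), 7), tup(q(one, 4), tup(7, 7, one), q(one, 4)))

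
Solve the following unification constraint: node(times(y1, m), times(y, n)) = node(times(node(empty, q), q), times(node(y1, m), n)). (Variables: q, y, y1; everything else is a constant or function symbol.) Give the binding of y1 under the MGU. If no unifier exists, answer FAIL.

node(empty, m)

Decompose node/2: times(y1, m) = times(node(empty, q), q),  times(y, n) = times(node(y1, m), n).
Decompose times/2: y1 = node(empty, q),  m = q.
Bind y1 := node(empty, q); substituting into the one remaining equation that mentions y1 gives: times(y, n) = times(node(node(empty, q), m), n).
Bind q := m; substituting into the remaining equation gives: times(y, n) = times(node(node(empty, m), m), n). Substituting into the earlier binding gives y1 := node(empty, m).
Decompose times/2: y = node(node(empty, m), m),  n = n.
Bind y := node(node(empty, m), m); no other remaining equation mentions y.
Delete trivial equation n = n.
MGU = { y1 -> node(empty, m), q -> m, y -> node(node(empty, m), m) }, so y1 -> node(empty, m).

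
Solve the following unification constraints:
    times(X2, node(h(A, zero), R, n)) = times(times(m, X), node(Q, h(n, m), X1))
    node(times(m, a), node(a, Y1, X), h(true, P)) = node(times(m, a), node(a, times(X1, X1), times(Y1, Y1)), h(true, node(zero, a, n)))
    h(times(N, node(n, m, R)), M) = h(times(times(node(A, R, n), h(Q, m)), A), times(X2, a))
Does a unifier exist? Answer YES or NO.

Decompose times/2: X2 = times(m, X),  node(h(A, zero), R, n) = node(Q, h(n, m), X1).
Bind X2 := times(m, X); substituting into the one remaining equation that mentions X2 gives: h(times(N, node(n, m, R)), M) = h(times(times(node(A, R, n), h(Q, m)), A), times(times(m, X), a)).
Decompose node/3: h(A, zero) = Q,  R = h(n, m),  n = X1.
Bind Q := h(A, zero); substituting into the one remaining equation that mentions Q gives: h(times(N, node(n, m, R)), M) = h(times(times(node(A, R, n), h(h(A, zero), m)), A), times(times(m, X), a)).
Bind R := h(n, m); substituting into the one remaining equation that mentions R gives: h(times(N, node(n, m, h(n, m))), M) = h(times(times(node(A, h(n, m), n), h(h(A, zero), m)), A), times(times(m, X), a)).
Bind X1 := n; substituting into the one remaining equation that mentions X1 gives: node(times(m, a), node(a, Y1, X), h(true, P)) = node(times(m, a), node(a, times(n, n), times(Y1, Y1)), h(true, node(zero, a, n))).
Decompose node/3: times(m, a) = times(m, a),  node(a, Y1, X) = node(a, times(n, n), times(Y1, Y1)),  h(true, P) = h(true, node(zero, a, n)).
Delete trivial equation times(m, a) = times(m, a).
Decompose node/3: a = a,  Y1 = times(n, n),  X = times(Y1, Y1).
Delete trivial equation a = a.
Bind Y1 := times(n, n); substituting into the one remaining equation that mentions Y1 gives: X = times(times(n, n), times(n, n)).
Bind X := times(times(n, n), times(n, n)); substituting into the one remaining equation that mentions X gives: h(times(N, node(n, m, h(n, m))), M) = h(times(times(node(A, h(n, m), n), h(h(A, zero), m)), A), times(times(m, times(times(n, n), times(n, n))), a)). Substituting into the earlier binding gives X2 := times(m, times(times(n, n), times(n, n))).
Decompose h/2: true = true,  P = node(zero, a, n).
Delete trivial equation true = true.
Bind P := node(zero, a, n); no other remaining equation mentions P.
Decompose h/2: times(N, node(n, m, h(n, m))) = times(times(node(A, h(n, m), n), h(h(A, zero), m)), A),  M = times(times(m, times(times(n, n), times(n, n))), a).
Decompose times/2: N = times(node(A, h(n, m), n), h(h(A, zero), m)),  node(n, m, h(n, m)) = A.
Bind N := times(node(A, h(n, m), n), h(h(A, zero), m)); no other remaining equation mentions N.
Bind A := node(n, m, h(n, m)); no other remaining equation mentions A. Substituting into the earlier bindings gives Q := h(node(n, m, h(n, m)), zero), N := times(node(node(n, m, h(n, m)), h(n, m), n), h(h(node(n, m, h(n, m)), zero), m)).
Bind M := times(times(m, times(times(n, n), times(n, n))), a).
No equations remain and no clash or occurs-check failure arose, so a unifier exists.

YES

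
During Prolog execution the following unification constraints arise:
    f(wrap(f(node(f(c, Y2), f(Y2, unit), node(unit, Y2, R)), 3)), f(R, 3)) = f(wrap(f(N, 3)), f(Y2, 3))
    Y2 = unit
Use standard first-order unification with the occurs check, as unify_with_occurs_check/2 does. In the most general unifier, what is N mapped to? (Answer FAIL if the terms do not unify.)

node(f(c, unit), f(unit, unit), node(unit, unit, unit))

Decompose f/2: wrap(f(node(f(c, Y2), f(Y2, unit), node(unit, Y2, R)), 3)) = wrap(f(N, 3)),  f(R, 3) = f(Y2, 3).
Decompose wrap/1: f(node(f(c, Y2), f(Y2, unit), node(unit, Y2, R)), 3) = f(N, 3).
Decompose f/2: node(f(c, Y2), f(Y2, unit), node(unit, Y2, R)) = N,  3 = 3.
Bind N := node(f(c, Y2), f(Y2, unit), node(unit, Y2, R)); no other remaining equation mentions N.
Delete trivial equation 3 = 3.
Decompose f/2: R = Y2,  3 = 3.
Bind R := Y2; no other remaining equation mentions R. Substituting into the earlier binding gives N := node(f(c, Y2), f(Y2, unit), node(unit, Y2, Y2)).
Delete trivial equation 3 = 3.
Bind Y2 := unit. Substituting into the earlier bindings gives N := node(f(c, unit), f(unit, unit), node(unit, unit, unit)), R := unit.
MGU = { N ↦ node(f(c, unit), f(unit, unit), node(unit, unit, unit)), R ↦ unit, Y2 ↦ unit }, so N ↦ node(f(c, unit), f(unit, unit), node(unit, unit, unit)).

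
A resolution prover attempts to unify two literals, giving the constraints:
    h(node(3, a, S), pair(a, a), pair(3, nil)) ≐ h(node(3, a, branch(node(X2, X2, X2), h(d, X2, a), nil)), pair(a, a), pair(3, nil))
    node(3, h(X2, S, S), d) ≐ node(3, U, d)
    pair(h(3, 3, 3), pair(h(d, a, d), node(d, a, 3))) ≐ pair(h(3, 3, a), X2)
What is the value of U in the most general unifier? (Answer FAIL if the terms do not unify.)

FAIL

Decompose h/3: node(3, a, S) ≐ node(3, a, branch(node(X2, X2, X2), h(d, X2, a), nil)),  pair(a, a) ≐ pair(a, a),  pair(3, nil) ≐ pair(3, nil).
Decompose node/3: 3 ≐ 3,  a ≐ a,  S ≐ branch(node(X2, X2, X2), h(d, X2, a), nil).
Delete trivial equation 3 ≐ 3.
Delete trivial equation a ≐ a.
Bind S := branch(node(X2, X2, X2), h(d, X2, a), nil); substituting into the one remaining equation that mentions S gives: node(3, h(X2, branch(node(X2, X2, X2), h(d, X2, a), nil), branch(node(X2, X2, X2), h(d, X2, a), nil)), d) ≐ node(3, U, d).
Delete trivial equation pair(a, a) ≐ pair(a, a).
Delete trivial equation pair(3, nil) ≐ pair(3, nil).
Decompose node/3: 3 ≐ 3,  h(X2, branch(node(X2, X2, X2), h(d, X2, a), nil), branch(node(X2, X2, X2), h(d, X2, a), nil)) ≐ U,  d ≐ d.
Delete trivial equation 3 ≐ 3.
Bind U := h(X2, branch(node(X2, X2, X2), h(d, X2, a), nil), branch(node(X2, X2, X2), h(d, X2, a), nil)); no other remaining equation mentions U.
Delete trivial equation d ≐ d.
Decompose pair/2: h(3, 3, 3) ≐ h(3, 3, a),  pair(h(d, a, d), node(d, a, 3)) ≐ X2.
Decompose h/3: 3 ≐ 3,  3 ≐ 3,  3 ≐ a.
Delete trivial equation 3 ≐ 3.
Delete trivial equation 3 ≐ 3.
Clash: constants 3 and a differ; no unifier exists.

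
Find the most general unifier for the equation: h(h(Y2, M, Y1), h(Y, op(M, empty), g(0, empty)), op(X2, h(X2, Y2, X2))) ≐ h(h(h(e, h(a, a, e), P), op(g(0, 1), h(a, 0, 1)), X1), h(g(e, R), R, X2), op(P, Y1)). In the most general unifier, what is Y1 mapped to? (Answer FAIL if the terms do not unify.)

h(g(0, empty), h(e, h(a, a, e), g(0, empty)), g(0, empty))

Decompose h/3: h(Y2, M, Y1) ≐ h(h(e, h(a, a, e), P), op(g(0, 1), h(a, 0, 1)), X1),  h(Y, op(M, empty), g(0, empty)) ≐ h(g(e, R), R, X2),  op(X2, h(X2, Y2, X2)) ≐ op(P, Y1).
Decompose h/3: Y2 ≐ h(e, h(a, a, e), P),  M ≐ op(g(0, 1), h(a, 0, 1)),  Y1 ≐ X1.
Bind Y2 := h(e, h(a, a, e), P); substituting into the one remaining equation that mentions Y2 gives: op(X2, h(X2, h(e, h(a, a, e), P), X2)) ≐ op(P, Y1).
Bind M := op(g(0, 1), h(a, 0, 1)); substituting into the one remaining equation that mentions M gives: h(Y, op(op(g(0, 1), h(a, 0, 1)), empty), g(0, empty)) ≐ h(g(e, R), R, X2).
Bind Y1 := X1; substituting into the one remaining equation that mentions Y1 gives: op(X2, h(X2, h(e, h(a, a, e), P), X2)) ≐ op(P, X1).
Decompose h/3: Y ≐ g(e, R),  op(op(g(0, 1), h(a, 0, 1)), empty) ≐ R,  g(0, empty) ≐ X2.
Bind Y := g(e, R); no other remaining equation mentions Y.
Bind R := op(op(g(0, 1), h(a, 0, 1)), empty); no other remaining equation mentions R. Substituting into the earlier binding gives Y := g(e, op(op(g(0, 1), h(a, 0, 1)), empty)).
Bind X2 := g(0, empty); substituting into the remaining equation gives: op(g(0, empty), h(g(0, empty), h(e, h(a, a, e), P), g(0, empty))) ≐ op(P, X1).
Decompose op/2: g(0, empty) ≐ P,  h(g(0, empty), h(e, h(a, a, e), P), g(0, empty)) ≐ X1.
Bind P := g(0, empty); substituting into the remaining equation gives: h(g(0, empty), h(e, h(a, a, e), g(0, empty)), g(0, empty)) ≐ X1. Substituting into the earlier binding gives Y2 := h(e, h(a, a, e), g(0, empty)).
Bind X1 := h(g(0, empty), h(e, h(a, a, e), g(0, empty)), g(0, empty)). Substituting into the earlier binding gives Y1 := h(g(0, empty), h(e, h(a, a, e), g(0, empty)), g(0, empty)).
MGU = { Y2 ↦ h(e, h(a, a, e), g(0, empty)), M ↦ op(g(0, 1), h(a, 0, 1)), Y1 ↦ h(g(0, empty), h(e, h(a, a, e), g(0, empty)), g(0, empty)), Y ↦ g(e, op(op(g(0, 1), h(a, 0, 1)), empty)), R ↦ op(op(g(0, 1), h(a, 0, 1)), empty), X2 ↦ g(0, empty), P ↦ g(0, empty), X1 ↦ h(g(0, empty), h(e, h(a, a, e), g(0, empty)), g(0, empty)) }, so Y1 ↦ h(g(0, empty), h(e, h(a, a, e), g(0, empty)), g(0, empty)).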